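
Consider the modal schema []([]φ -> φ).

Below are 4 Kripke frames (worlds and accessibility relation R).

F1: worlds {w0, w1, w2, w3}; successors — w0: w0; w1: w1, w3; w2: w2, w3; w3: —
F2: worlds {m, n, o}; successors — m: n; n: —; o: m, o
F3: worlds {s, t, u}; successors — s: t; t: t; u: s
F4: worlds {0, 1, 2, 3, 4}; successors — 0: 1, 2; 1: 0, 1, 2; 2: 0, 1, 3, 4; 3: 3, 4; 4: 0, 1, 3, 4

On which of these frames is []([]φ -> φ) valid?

none

The schema corresponds to shift-reflexivity: forall x forall y (Rxy -> Ryy).
F1: fails — Rw1w3 but not Rw3w3.
F2: fails — Rom but not Rmm.
F3: fails — Rus but not Rss.
F4: fails — R10 but not R00.
Valid on no frame.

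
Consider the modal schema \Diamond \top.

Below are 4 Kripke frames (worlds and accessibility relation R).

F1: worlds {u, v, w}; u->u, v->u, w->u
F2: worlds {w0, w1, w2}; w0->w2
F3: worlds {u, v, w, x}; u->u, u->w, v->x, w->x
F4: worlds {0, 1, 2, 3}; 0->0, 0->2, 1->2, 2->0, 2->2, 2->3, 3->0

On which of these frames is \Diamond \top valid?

Frame correspondent (Sahlqvist): \forall x \exists y Rxy — i.e. seriality.
F1: satisfies the condition.
F2: fails — world w1 has no successor.
F3: fails — world x has no successor.
F4: satisfies the condition.
Valid on: F1, F4.

F1, F4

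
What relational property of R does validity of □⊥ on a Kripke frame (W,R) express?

emptiness of R

□⊥ is valid iff no world has any successor (otherwise □⊥ fails at any world with one).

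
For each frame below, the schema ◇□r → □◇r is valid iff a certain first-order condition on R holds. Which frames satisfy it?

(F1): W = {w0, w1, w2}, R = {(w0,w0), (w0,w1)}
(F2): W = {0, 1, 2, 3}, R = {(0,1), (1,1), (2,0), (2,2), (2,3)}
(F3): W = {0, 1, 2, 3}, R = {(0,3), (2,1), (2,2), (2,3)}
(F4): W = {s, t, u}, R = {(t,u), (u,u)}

Frame correspondent (Sahlqvist): ∀x ∀y ∀z (Rxy ∧ Rxz → ∃w (Ryw ∧ Rzw)) — i.e. convergence.
(F1): fails — Rw0w1 and Rw0w1 but w1 and w1 have no common successor.
(F2): fails — R23 and R23 but 3 and 3 have no common successor.
(F3): fails — R03 and R03 but 3 and 3 have no common successor.
(F4): holds.

(F4)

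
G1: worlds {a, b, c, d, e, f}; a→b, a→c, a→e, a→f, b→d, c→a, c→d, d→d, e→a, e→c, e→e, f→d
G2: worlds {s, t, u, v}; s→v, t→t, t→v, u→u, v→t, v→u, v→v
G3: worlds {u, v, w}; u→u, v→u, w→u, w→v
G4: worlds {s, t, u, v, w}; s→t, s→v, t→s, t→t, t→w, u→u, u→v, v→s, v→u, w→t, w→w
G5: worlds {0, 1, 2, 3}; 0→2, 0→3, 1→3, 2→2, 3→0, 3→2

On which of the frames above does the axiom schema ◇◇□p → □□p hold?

G3

This is the axiom for a generalized confluence (Geach) condition; its first-order frame correspondent is ∀x ∀y ∀z ((xR²y ∧ xR²z) → ∃w (yRw ∧ z = w)).
G1: fails — aR²a, aR²a but no w with aRw and a=w.
G2: fails — sR²t, sR²u but no w with tRw and u=w.
G3: satisfies the condition.
G4: fails — sR²s, sR²s but no w* with sRw* and s=w*.
G5: fails — 0R²0, 0R²0 but no w with 0Rw and 0=w.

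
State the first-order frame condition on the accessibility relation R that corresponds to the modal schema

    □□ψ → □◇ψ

This is a Sahlqvist (Geach-type) schema ◇^0□^2ψ → □^1◇^1ψ.
First-order correspondent: ∀x ∀z (xRz → ∃w (xR²w ∧ zRw)).

∀x ∀z (xRz → ∃w (xR²w ∧ zRw))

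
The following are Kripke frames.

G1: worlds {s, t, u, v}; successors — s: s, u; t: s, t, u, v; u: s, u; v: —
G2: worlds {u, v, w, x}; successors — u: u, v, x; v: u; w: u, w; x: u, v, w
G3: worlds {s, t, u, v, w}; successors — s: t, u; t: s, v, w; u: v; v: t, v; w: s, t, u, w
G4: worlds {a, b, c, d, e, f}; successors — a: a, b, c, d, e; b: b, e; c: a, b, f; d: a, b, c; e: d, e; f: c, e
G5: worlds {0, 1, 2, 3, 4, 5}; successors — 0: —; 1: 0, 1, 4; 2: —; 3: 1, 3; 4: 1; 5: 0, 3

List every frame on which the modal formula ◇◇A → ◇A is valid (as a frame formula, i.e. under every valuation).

The schema corresponds to transitivity: ∀x ∀y ∀z (Rxy ∧ Ryz → Rxz).
G1: holds.
G2: fails — Rwu and Ruv but not Rwv.
G3: fails — Ruv and Rvt but not Rut.
G4: fails — Rdc and Rcf but not Rdf.
G5: fails — R31 and R10 but not R30.

G1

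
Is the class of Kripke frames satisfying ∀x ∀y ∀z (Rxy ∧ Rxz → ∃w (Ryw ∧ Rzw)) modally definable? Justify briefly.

This is a Sahlqvist condition; the .2 axiom ◇□p → □◇p defines it.
Suppose ◇□p→□◇p is valid. Take Rxy, Rxz and set V(p)={w : Ryw}. Then □p at y so ◇□p at x, so □◇p at x, so ◇p at z, giving w with Rzw and Ryw.

Yes — defined by ◇□p → □◇p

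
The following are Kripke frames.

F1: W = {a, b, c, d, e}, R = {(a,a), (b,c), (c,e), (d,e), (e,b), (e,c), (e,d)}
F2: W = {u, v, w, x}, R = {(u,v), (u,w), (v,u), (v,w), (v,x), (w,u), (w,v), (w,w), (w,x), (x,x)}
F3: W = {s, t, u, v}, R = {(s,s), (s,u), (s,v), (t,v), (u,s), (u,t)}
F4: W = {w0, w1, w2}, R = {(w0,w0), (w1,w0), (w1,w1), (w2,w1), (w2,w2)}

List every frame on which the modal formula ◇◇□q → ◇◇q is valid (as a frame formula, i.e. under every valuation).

Frame correspondent (Sahlqvist): ∀x ∀y (xR²y → ∃w (yRw ∧ xR²w)) — i.e. a generalized confluence (Geach) condition.
F1: fails — bR²e but no w with eRw and bR²w.
F2: condition met.
F3: fails — sR²v but no w with vRw and sR²w.
F4: condition met.
Valid on: F2, F4.

F2, F4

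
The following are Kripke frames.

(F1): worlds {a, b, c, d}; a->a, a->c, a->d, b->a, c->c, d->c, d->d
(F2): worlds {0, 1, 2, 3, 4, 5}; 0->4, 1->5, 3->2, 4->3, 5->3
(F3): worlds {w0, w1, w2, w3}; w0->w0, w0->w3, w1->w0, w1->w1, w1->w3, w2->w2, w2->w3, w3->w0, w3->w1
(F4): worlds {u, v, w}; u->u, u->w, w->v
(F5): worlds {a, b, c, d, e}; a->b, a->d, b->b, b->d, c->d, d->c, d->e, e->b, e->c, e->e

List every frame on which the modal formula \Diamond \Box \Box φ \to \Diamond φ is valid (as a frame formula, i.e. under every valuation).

The schema corresponds to a generalized confluence (Geach) condition: \forall x \forall y (xRy \to \exists w (y R^2 w \wedge xRw)).
(F1): holds.
(F2): fails — 0R4 but no w with 4R²w and 0Rw.
(F3): holds.
(F4): fails — uRw but no t with wR²t and uRt.
(F5): holds.

(F1), (F3), (F5)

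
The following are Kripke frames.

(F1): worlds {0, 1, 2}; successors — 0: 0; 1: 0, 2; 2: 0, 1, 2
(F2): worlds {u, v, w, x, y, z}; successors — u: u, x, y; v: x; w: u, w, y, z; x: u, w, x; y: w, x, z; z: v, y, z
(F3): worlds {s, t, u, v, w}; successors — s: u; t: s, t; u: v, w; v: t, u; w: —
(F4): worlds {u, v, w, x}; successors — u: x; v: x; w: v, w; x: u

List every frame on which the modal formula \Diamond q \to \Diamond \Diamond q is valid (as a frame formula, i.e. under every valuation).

(F1), (F2)

This is the axiom for a generalized confluence (Geach) condition; its first-order frame correspondent is \forall x \forall y (xRy \to \exists w (y = w \wedge x R^2 w)).
(F1): satisfies the condition.
(F2): satisfies the condition.
(F3): fails — sRu but no w* with u=w* and sR²w*.
(F4): fails — uRx but no t with x=t and uR²t.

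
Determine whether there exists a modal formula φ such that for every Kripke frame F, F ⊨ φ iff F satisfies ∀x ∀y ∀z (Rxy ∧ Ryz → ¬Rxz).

Any modally definable frame class is closed under surjective bounded morphisms.
The 3-cycle (worlds a,b,c with a→b→c→a) is intransitive. Mapping every world to a single reflexive point • is a surjective bounded morphism; the reflexive point is not intransitive (R••∧R•• but R••).
So the class is not modally definable.

Not modally definable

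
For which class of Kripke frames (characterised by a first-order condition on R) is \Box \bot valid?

□⊥ is valid iff no world has any successor (otherwise □⊥ fails at any world with one).
Conversely, on a frame with emptiness of R the schema holds at every world under every valuation.
So the correspondent is emptiness of R.

Emptiness of R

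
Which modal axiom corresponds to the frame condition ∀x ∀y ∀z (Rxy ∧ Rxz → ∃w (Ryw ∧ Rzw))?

This is convergence; the standard corresponding axiom is .2: ◇□s → □◇s.
Suppose ◇□s→□◇s is valid. Take Rxy, Rxz and set V(s)={w : Ryw}. Then □s at y so ◇□s at x, so □◇s at x, so ◇s at z, giving w with Rzw and Ryw.

◇□s → □◇s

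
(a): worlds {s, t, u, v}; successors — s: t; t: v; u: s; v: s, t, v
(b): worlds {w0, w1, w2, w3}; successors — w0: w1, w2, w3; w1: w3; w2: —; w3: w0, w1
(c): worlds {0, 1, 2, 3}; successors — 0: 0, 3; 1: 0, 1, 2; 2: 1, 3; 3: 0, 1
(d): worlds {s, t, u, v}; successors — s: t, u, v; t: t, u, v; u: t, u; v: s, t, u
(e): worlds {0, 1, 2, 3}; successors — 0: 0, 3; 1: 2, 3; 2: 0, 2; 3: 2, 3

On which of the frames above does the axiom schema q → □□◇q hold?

This is the axiom for a generalized confluence (Geach) condition; its first-order frame correspondent is ∀x ∀z (xR²z → ∃w (x = w ∧ zRw)).
(a): fails — tR²t but no w with t=w and tRw.
(b): fails — w0R²w0 but no w with w0=w and w0Rw.
(c): fails — 1R²0 but no w with 1=w and 0Rw.
(d): fails — sR²s but no w with s=w and sRw.
(e): fails — 0R²3 but no w with 0=w and 3Rw.
Valid on no frame.

none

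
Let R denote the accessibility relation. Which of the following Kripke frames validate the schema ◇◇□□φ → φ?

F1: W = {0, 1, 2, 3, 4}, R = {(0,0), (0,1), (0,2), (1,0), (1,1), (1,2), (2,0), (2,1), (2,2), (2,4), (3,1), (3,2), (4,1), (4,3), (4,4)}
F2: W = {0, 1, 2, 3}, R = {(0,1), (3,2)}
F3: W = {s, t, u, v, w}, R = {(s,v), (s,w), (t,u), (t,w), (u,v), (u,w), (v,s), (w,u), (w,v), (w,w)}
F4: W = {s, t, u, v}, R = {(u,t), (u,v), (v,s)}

This is the axiom for a generalized confluence (Geach) condition; its first-order frame correspondent is ∀x ∀y (xR²y → ∃w (yR²w ∧ x = w)).
F1: fails — 3R²0 but no w with 0R²w and 3=w.
F2: satisfies the condition.
F3: fails — sR²v but no w* with vR²w* and s=w*.
F4: fails — uR²s but no w with sR²w and u=w.
Valid on: F2.

F2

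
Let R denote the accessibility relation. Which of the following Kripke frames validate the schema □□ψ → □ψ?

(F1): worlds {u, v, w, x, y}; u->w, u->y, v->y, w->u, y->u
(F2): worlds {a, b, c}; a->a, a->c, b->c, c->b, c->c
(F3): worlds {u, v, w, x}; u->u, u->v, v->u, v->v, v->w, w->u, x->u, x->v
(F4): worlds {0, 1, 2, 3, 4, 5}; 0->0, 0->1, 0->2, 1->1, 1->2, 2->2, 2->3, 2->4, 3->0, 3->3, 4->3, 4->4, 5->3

(F2), (F3), (F4)

Frame correspondent (Sahlqvist): ∀x ∀y (Rxy → ∃z (Rxz ∧ Rzy)) — i.e. density.
(F1): fails — Rwu but no z with Rwz and Rzu.
(F2): ✓.
(F3): ✓.
(F4): ✓.
Valid on: (F2), (F3), (F4).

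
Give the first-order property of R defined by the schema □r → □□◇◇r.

∀x ∀z (xR²z → ∃w (xRw ∧ zR²w))

This is a Sahlqvist (Geach-type) schema ◇^0□^1r → □^2◇^2r.
First-order correspondent: ∀x ∀z (xR²z → ∃w (xRw ∧ zR²w)).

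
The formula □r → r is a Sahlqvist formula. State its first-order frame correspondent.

This schema is the T axiom.
It corresponds to reflexivity: ∀x Rxx.

reflexivity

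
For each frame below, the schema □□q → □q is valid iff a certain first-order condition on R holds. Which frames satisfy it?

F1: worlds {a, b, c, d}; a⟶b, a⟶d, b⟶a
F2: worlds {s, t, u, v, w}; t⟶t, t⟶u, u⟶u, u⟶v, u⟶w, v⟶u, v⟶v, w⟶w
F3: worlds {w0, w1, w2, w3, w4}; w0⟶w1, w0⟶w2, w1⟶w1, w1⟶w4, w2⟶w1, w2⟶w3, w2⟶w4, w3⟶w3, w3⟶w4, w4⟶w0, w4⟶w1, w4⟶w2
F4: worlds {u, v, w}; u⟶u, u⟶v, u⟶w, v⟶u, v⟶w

F2, F4

The schema corresponds to density: ∀x ∀y (Rxy → ∃z (Rxz ∧ Rzy)).
F1: fails — Rad but no z with Raz and Rzd.
F2: holds.
F3: fails — Rw4w0 but no z with Rw4z and Rzw0.
F4: holds.
Valid on: F2, F4.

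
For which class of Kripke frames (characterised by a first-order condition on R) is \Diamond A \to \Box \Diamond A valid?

Suppose ◇A→□◇A is valid. Take Rxy, Rxz and set V(A)={y}. Then ◇A at x, so □◇A at x, so ◇A at z, so some w with Rzw has A; w=y, i.e. Rzy. By symmetry of the argument, Ryz.
Conversely, on a frame with the Euclidean property the schema holds at every world under every valuation.
Frame condition: \forall x \forall y \forall z (Rxy \wedge Rxz \to Ryz).

the Euclidean property: \forall x \forall y \forall z (Rxy \wedge Rxz \to Ryz)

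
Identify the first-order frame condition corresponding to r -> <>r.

This is frame-equivalent to □r → r (substitute ¬r for r and contrapose).
Suppose □r→r is valid. At any x set V(r)={w : Rxw}. Then □r holds at x, so r holds at x, i.e. Rxx.

reflexivity: forall x Rxx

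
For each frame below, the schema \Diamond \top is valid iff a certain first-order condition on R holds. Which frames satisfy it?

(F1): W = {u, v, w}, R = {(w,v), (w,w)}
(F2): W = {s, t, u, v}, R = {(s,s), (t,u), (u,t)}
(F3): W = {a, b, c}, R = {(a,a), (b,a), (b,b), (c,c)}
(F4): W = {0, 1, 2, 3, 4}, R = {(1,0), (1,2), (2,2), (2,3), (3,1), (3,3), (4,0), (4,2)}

The schema corresponds to seriality: \forall x \exists y Rxy.
(F1): fails — world u has no successor.
(F2): fails — world v has no successor.
(F3): condition met.
(F4): fails — world 0 has no successor.
Valid on: (F3).

(F3)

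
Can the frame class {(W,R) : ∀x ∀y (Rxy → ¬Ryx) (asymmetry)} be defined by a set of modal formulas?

Not definable by any modal formula

Modal frame validity is preserved under surjective bounded morphisms.
The 4-cycle (worlds 0,1,2,3 with 0→1→2→3→0) is asymmetric. Mapping every world to a single reflexive point • is a surjective bounded morphism, and the reflexive point is not asymmetric (R•• but asymmetry requires ¬R••).
Hence asymmetry is not modally definable.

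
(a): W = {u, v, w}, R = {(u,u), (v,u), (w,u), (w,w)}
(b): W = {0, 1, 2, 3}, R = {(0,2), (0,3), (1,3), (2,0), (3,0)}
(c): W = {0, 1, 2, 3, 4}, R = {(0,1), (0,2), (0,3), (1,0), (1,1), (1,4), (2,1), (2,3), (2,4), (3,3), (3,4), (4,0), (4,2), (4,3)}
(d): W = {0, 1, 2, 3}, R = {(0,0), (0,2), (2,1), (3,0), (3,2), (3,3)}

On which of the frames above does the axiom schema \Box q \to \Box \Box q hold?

(a)

Frame correspondent (Sahlqvist): \forall x \forall y \forall z (Rxy \wedge Ryz \to Rxz) — i.e. transitivity.
(a): condition met.
(b): fails — R02 and R20 but not R00.
(c): fails — R10 and R02 but not R12.
(d): fails — R32 and R21 but not R31.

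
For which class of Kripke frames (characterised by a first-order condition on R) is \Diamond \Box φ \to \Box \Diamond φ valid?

Suppose ◇□φ→□◇φ is valid. Take Rxy, Rxz and set V(φ)={w : Ryw}. Then □φ at y so ◇□φ at x, so □◇φ at x, so ◇φ at z, giving w with Rzw and Ryw.
Conversely, on a frame with convergence the schema holds at every world under every valuation.
So the correspondent is convergence.

convergence: \forall x \forall y \forall z (Rxy \wedge Rxz \to \exists w (Ryw \wedge Rzw))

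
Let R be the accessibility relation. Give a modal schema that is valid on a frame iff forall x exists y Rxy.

□p → ◇p

This is seriality; the standard corresponding axiom is D: □p → ◇p.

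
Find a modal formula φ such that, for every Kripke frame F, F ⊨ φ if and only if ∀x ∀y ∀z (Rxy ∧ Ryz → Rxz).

□s → □□s

The condition is transitivity. The 4 schema □s → □□s defines it.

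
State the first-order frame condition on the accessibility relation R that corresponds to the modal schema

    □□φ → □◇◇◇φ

∀x ∀z (xRz → ∃w (xR²w ∧ zR³w))

This is a Sahlqvist (Geach-type) schema ◇^0□^2φ → □^1◇^3φ.
Minimal-valuation argument: fix x; take any y with xR^0y and any z with xR^1z. Set V(φ) to the set of worlds R-reachable from y in exactly 2 steps. Then □^2φ holds at y, so the antecedent holds at x; validity forces ◇^3φ at z, giving a w with zR^3w and yR^2w.
First-order correspondent: ∀x ∀z (xRz → ∃w (xR²w ∧ zR³w)).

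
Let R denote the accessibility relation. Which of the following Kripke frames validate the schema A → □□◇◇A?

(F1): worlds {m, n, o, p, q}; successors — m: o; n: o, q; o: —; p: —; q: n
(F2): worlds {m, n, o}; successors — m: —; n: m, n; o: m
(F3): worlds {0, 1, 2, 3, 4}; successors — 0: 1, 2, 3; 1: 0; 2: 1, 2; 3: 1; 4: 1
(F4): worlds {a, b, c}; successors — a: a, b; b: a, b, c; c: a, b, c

(F4)

This is the axiom for a generalized confluence (Geach) condition; its first-order frame correspondent is ∀x ∀z (xR²z → ∃w (x = w ∧ zR²w)).
(F1): fails — qR²o but no w with q=w and oR²w.
(F2): fails — nR²m but no w with n=w and mR²w.
(F3): fails — 0R²1 but no w with 0=w and 1R²w.
(F4): ✓.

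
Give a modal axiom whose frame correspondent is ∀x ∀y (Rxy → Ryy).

The condition is shift-reflexivity. The T□ schema □(□p → p) defines it.
Suppose □(□p→p) is valid. Take Rxy and set V(p)={w : Ryw}. Then at y, □p holds; since □(□p→p) at x, □p→p at y, so p at y, i.e. Ryy.

□(□p → p)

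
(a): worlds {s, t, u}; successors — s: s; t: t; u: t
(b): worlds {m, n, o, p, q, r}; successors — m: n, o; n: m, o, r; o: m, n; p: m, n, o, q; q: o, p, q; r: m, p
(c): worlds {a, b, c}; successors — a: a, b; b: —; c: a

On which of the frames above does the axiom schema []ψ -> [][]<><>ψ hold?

(a), (b)

Frame correspondent (Sahlqvist): forall x forall z (x R^2 z -> exists w (xRw & z R^2 w)) — i.e. a generalized confluence (Geach) condition.
(a): condition met.
(b): condition met.
(c): fails — aR²b but no w with aRw and bR²w.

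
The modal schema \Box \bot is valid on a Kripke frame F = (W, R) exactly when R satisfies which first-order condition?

This schema is the Ver axiom.
It corresponds to emptiness of R: \forall x \forall y \neg Rxy.

emptiness of R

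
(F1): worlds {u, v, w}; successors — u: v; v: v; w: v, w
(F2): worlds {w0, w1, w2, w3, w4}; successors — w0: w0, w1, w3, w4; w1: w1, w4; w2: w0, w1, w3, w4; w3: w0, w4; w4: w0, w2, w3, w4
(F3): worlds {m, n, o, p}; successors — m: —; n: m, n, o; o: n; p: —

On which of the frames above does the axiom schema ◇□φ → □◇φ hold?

This is the axiom for convergence; its first-order frame correspondent is ∀x ∀y ∀z (Rxy ∧ Rxz → ∃w (Ryw ∧ Rzw)).
(F1): ✓.
(F2): ✓.
(F3): fails — Rnn and Rnm but n and m have no common successor.

(F1), (F2)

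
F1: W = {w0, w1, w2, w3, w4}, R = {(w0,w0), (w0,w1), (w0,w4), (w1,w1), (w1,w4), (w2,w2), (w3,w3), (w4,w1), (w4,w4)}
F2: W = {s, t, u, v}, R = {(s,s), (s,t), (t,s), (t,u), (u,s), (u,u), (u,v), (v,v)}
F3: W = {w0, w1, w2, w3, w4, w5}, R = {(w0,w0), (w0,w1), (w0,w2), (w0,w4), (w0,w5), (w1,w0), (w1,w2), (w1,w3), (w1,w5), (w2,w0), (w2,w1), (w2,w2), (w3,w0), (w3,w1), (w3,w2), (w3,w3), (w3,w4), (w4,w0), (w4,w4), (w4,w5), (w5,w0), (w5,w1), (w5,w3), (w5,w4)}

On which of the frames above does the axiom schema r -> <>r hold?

This is the axiom for reflexivity; its first-order frame correspondent is forall x Rxx.
F1: holds.
F2: fails — world t does not see itself.
F3: fails — world w1 does not see itself.
Valid on: F1.

F1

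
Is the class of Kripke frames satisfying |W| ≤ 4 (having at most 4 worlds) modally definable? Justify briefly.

If a class were modally definable it would be closed under disjoint unions (Goldblatt–Thomason).
Any modal formula valid on each of 5 disjoint one-world frames is valid on their disjoint union (validity is preserved under disjoint unions). Each one-world frame has |W|=1≤4, but the union has |W|=5.
So the class is not modally definable.

No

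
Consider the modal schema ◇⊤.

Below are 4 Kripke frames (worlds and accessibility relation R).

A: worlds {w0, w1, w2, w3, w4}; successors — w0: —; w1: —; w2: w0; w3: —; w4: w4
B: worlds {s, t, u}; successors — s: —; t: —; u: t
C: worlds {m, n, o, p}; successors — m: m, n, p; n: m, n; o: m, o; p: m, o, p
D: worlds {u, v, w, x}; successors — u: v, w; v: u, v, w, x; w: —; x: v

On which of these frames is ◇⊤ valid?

This is the axiom for seriality; its first-order frame correspondent is ∀x ∃y Rxy.
A: fails — world w0 has no successor.
B: fails — world s has no successor.
C: ✓.
D: fails — world w has no successor.

C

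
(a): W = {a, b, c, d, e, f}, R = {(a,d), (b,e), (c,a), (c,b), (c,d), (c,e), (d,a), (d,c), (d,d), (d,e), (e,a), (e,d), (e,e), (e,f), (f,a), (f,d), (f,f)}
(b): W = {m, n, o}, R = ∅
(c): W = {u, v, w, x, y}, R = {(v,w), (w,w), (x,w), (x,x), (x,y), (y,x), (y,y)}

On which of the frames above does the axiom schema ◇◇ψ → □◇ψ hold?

(b)

This is the axiom for a generalized confluence (Geach) condition; its first-order frame correspondent is ∀x ∀y ∀z ((xR²y ∧ xRz) → ∃w (y = w ∧ zRw)).
(a): fails — cR²a, cRa but no w with a=w and aRw.
(b): satisfies the condition.
(c): fails — xR²w, xRy but no t with w=t and yRt.
Valid on: (b).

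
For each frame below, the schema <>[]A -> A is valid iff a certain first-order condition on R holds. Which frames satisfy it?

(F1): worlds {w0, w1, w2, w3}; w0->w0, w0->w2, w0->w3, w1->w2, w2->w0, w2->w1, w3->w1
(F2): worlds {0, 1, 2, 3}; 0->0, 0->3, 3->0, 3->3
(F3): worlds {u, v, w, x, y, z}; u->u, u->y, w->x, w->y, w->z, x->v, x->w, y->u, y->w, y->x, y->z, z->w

(F2)

The schema corresponds to symmetry: forall x forall y (Rxy -> Ryx).
(F1): fails — Rw3w1 but not Rw1w3.
(F2): satisfies the condition.
(F3): fails — Ryx but not Rxy.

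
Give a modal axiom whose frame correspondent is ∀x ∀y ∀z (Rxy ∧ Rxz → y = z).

◇p → □p

This is partial functionality; the standard corresponding axiom is CD: ◇p → □p.
Suppose ◇p→□p is valid. Take Rxy, Rxz and set V(p)={y}. Then ◇p at x, so □p at x, so p at z, i.e. z=y.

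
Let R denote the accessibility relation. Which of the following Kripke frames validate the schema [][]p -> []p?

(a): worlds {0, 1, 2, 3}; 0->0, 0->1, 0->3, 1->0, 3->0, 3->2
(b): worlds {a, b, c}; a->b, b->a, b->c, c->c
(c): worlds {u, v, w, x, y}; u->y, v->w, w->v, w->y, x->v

none

This is the axiom for density; its first-order frame correspondent is forall x forall y (Rxy -> exists z (Rxz & Rzy)).
(a): fails — R32 but no z with R3z and Rz2.
(b): fails — Rab but no z with Raz and Rzb.
(c): fails — Rvw but no z with Rvz and Rzw.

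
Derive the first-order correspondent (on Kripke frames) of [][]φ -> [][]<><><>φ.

forall x forall z (x R^2 z -> exists w (x R^2 w & z R^3 w))

This is a Sahlqvist (Geach-type) schema ◇^0□^2φ → □^2◇^3φ.
Minimal-valuation argument: fix x; take any y with xR^0y and any z with xR^2z. Set V(φ) to the set of worlds R-reachable from y in exactly 2 steps. Then □^2φ holds at y, so the antecedent holds at x; validity forces ◇^3φ at z, giving a w with zR^3w and yR^2w.
First-order correspondent: forall x forall z (x R^2 z -> exists w (x R^2 w & z R^3 w)).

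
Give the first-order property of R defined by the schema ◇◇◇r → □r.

∀x ∀y ∀z ((xR³y ∧ xRz) → ∃w (y = w ∧ z = w))

This is a Sahlqvist (Geach-type) schema ◇^3□^0r → □^1◇^0r.
First-order correspondent: ∀x ∀y ∀z ((xR³y ∧ xRz) → ∃w (y = w ∧ z = w)).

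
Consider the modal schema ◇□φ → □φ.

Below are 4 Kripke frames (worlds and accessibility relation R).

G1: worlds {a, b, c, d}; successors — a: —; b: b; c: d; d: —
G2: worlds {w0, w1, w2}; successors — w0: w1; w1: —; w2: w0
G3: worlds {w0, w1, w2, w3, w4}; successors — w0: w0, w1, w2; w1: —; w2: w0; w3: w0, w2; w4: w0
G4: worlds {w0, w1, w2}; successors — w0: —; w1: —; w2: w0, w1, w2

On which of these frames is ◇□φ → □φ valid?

The schema corresponds to the Euclidean property: ∀x ∀y ∀z (Rxy ∧ Rxz → Ryz).
G1: fails — Rcd and Rcd but not Rdd.
G2: fails — Rw0w1 and Rw0w1 but not Rw1w1.
G3: fails — Rw0w1 and Rw0w1 but not Rw1w1.
G4: fails — Rw2w0 and Rw2w2 but not Rw0w2.

none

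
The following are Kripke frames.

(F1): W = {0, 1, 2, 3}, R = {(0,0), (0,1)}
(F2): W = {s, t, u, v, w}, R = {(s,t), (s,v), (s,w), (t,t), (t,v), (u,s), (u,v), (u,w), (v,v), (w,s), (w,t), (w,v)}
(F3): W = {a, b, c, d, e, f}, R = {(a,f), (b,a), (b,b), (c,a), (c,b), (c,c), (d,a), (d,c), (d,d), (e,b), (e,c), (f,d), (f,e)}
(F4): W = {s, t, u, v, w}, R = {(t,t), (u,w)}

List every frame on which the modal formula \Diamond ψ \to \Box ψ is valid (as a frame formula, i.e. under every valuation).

This is the axiom for partial functionality; its first-order frame correspondent is \forall x \forall y \forall z (Rxy \wedge Rxz \to y = z).
(F1): fails — 0 sees both 0 and 1.
(F2): fails — s sees both t and v.
(F3): fails — b sees both a and b.
(F4): satisfies the condition.
Valid on: (F4).

(F4)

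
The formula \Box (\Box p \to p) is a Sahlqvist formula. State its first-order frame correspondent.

shift-reflexivity

Suppose □(□p→p) is valid. Take Rxy and set V(p)={w : Ryw}. Then at y, □p holds; since □(□p→p) at x, □p→p at y, so p at y, i.e. Ryy.
The converse is a direct semantic check.
Frame condition: \forall x \forall y (Rxy \to Ryy).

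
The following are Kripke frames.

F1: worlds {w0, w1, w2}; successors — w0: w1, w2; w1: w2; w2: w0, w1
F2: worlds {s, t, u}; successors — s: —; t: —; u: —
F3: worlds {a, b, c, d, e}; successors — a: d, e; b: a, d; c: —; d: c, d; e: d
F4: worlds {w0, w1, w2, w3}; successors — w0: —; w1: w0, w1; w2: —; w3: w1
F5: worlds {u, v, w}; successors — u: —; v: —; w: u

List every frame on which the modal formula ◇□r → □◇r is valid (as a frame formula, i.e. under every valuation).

The schema corresponds to convergence: ∀x ∀y ∀z (Rxy ∧ Rxz → ∃w (Ryw ∧ Rzw)).
F1: fails — Rw0w1 and Rw0w2 but w1 and w2 have no common successor.
F2: satisfies the condition.
F3: fails — Rdc and Rdc but c and c have no common successor.
F4: fails — Rw1w1 and Rw1w0 but w1 and w0 have no common successor.
F5: fails — Rwu and Rwu but u and u have no common successor.
Valid on: F2.

F2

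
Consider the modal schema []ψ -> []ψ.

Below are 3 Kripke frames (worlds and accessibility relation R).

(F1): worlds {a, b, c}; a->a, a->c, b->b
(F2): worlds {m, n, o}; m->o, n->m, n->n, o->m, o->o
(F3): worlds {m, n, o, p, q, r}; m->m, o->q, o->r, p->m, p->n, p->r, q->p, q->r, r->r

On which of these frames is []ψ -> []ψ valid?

This is the axiom for a generalized confluence (Geach) condition; its first-order frame correspondent is forall x forall z (xRz -> exists w (xRw & z = w)).
(F1): satisfies the condition.
(F2): satisfies the condition.
(F3): satisfies the condition.

(F1), (F2), (F3)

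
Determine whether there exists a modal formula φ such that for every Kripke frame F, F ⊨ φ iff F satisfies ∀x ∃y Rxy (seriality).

Definable; □q → ◇q defines it

The condition is seriality. A defining modal formula is □q → ◇q.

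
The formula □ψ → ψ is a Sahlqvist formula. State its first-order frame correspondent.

reflexivity

Suppose □ψ→ψ is valid. At any x set V(ψ)={w : Rxw}. Then □ψ holds at x, so ψ holds at x, i.e. Rxx.
Conversely, on a frame with reflexivity the schema holds at every world under every valuation.
So the correspondent is reflexivity.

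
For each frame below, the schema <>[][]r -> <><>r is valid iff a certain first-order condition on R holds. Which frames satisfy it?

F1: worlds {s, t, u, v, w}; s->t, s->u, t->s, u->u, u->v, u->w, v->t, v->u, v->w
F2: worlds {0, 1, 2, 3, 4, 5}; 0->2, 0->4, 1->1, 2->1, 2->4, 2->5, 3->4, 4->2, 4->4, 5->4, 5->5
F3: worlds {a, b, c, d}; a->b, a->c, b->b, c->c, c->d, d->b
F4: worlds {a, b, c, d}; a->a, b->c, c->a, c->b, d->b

F2, F3

Frame correspondent (Sahlqvist): forall x forall y (xRy -> exists w (y R^2 w & x R^2 w)) — i.e. a generalized confluence (Geach) condition.
F1: fails — uRw but no w* with wR²w* and uR²w*.
F2: holds.
F3: holds.
F4: fails — dRb but no w with bR²w and dR²w.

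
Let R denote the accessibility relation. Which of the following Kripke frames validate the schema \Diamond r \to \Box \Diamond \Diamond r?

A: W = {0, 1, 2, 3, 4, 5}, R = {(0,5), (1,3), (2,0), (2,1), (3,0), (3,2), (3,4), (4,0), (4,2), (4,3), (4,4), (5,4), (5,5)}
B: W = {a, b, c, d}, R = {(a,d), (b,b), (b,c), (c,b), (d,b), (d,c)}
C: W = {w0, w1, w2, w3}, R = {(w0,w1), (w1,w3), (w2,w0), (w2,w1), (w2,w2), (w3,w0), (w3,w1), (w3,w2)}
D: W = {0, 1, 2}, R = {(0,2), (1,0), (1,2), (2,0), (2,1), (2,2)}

D

Frame correspondent (Sahlqvist): \forall x \forall y \forall z ((xRy \wedge xRz) \to \exists w (y = w \wedge z R^2 w)) — i.e. a generalized confluence (Geach) condition.
A: fails — 2R0, 2R0 but no w with 0=w and 0R²w.
B: fails — aRd, aRd but no w with d=w and dR²w.
C: fails — w2Rw0, w2Rw0 but no w with w0=w and w0R²w.
D: ✓.
Valid on: D.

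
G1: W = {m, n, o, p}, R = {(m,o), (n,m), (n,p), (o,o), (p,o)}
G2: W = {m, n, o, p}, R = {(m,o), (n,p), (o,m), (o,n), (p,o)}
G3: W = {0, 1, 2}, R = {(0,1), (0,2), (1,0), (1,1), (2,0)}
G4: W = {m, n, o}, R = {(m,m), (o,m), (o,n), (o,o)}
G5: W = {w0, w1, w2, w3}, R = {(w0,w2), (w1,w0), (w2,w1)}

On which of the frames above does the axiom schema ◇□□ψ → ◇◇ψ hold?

This is the axiom for a generalized confluence (Geach) condition; its first-order frame correspondent is ∀x ∀y (xRy → ∃w (yR²w ∧ xR²w)).
G1: condition met.
G2: fails — mRo but no w with oR²w and mR²w.
G3: condition met.
G4: fails — oRn but no w with nR²w and oR²w.
G5: fails — w0Rw2 but no w with w2R²w and w0R²w.

G1, G3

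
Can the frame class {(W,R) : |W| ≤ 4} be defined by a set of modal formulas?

Modal frame validity is preserved under disjoint unions.
Any modal formula valid on each of 5 disjoint one-world frames is valid on their disjoint union (validity is preserved under disjoint unions). Each one-world frame has |W|=1≤4, but the union has |W|=5.
So the class is not modally definable.

No — not modally definable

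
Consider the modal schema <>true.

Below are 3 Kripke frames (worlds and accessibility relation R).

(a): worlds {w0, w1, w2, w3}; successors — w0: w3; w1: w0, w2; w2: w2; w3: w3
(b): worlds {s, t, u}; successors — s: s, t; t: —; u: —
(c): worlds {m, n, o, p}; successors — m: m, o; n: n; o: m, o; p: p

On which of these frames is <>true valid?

(a), (c)

This is the axiom for seriality; its first-order frame correspondent is forall x exists y Rxy.
(a): ✓.
(b): fails — world t has no successor.
(c): ✓.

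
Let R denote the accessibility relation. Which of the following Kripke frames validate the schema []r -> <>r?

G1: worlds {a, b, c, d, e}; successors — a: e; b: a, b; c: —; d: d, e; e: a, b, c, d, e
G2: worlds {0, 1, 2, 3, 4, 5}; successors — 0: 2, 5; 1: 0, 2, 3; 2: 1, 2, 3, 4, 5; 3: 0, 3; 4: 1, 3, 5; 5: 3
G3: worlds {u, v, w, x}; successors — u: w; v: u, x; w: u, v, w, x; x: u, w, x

Frame correspondent (Sahlqvist): forall x exists y Rxy — i.e. seriality.
G1: fails — world c has no successor.
G2: holds.
G3: holds.
Valid on: G2, G3.

G2, G3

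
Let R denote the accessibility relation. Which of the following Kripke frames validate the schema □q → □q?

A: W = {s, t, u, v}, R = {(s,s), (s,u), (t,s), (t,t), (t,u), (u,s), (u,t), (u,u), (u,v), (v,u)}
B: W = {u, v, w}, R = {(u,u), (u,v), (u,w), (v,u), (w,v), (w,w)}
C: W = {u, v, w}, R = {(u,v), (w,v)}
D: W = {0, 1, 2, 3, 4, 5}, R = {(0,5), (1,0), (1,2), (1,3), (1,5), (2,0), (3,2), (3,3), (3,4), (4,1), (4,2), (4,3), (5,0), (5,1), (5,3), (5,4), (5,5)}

Frame correspondent (Sahlqvist): ∀x ∀z (xRz → ∃w (xRw ∧ z = w)) — i.e. a generalized confluence (Geach) condition.
A: condition met.
B: condition met.
C: condition met.
D: condition met.

A, B, C, D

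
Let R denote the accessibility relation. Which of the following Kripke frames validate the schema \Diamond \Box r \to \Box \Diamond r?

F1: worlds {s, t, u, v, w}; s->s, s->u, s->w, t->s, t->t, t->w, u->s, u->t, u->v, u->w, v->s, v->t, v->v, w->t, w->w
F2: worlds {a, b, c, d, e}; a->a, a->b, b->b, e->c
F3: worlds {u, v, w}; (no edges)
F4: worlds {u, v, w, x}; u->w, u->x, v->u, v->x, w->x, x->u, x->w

F1, F3

Frame correspondent (Sahlqvist): \forall x \forall y \forall z (Rxy \wedge Rxz \to \exists w (Ryw \wedge Rzw)) — i.e. convergence.
F1: holds.
F2: fails — Rec and Rec but c and c have no common successor.
F3: holds.
F4: fails — Ruw and Rux but w and x have no common successor.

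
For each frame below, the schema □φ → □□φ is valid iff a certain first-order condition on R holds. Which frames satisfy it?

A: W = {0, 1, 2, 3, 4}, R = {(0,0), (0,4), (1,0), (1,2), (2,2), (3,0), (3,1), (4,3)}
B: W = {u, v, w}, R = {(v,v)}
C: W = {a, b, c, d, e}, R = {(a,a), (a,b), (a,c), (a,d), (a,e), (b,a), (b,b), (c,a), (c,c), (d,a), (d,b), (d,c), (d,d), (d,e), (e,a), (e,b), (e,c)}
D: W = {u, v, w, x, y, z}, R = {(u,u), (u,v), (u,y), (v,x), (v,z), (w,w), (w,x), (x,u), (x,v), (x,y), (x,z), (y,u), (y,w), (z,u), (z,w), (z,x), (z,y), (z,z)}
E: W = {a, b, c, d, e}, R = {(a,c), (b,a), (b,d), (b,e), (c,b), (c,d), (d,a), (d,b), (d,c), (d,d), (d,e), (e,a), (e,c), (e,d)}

B

Frame correspondent (Sahlqvist): ∀x ∀y ∀z (Rxy ∧ Ryz → Rxz) — i.e. transitivity.
A: fails — R10 and R04 but not R14.
B: condition met.
C: fails — Rea and Rae but not Ree.
D: fails — Ruv and Rvz but not Ruz.
E: fails — Rcd and Rde but not Rce.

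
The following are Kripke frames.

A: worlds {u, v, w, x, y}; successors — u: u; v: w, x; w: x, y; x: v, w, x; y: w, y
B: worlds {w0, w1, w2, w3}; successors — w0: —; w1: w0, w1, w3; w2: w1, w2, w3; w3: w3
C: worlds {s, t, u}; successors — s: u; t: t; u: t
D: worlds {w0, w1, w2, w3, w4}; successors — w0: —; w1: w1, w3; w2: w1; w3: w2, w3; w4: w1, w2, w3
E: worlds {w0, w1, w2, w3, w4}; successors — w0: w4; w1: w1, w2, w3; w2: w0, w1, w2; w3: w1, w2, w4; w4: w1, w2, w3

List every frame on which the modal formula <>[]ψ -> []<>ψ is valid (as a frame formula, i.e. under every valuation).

A, C

The schema corresponds to convergence: forall x forall y forall z (Rxy & Rxz -> exists w (Ryw & Rzw)).
A: satisfies the condition.
B: fails — Rw1w1 and Rw1w0 but w1 and w0 have no common successor.
C: satisfies the condition.
D: fails — Rw3w2 and Rw3w3 but w2 and w3 have no common successor.
E: fails — Rw2w1 and Rw2w0 but w1 and w0 have no common successor.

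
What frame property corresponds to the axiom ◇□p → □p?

The Euclidean property

This is a form of the 5 axiom.
It corresponds to the Euclidean property: ∀x ∀y ∀z (Rxy ∧ Rxz → Ryz).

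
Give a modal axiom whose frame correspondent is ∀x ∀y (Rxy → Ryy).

□(□q → q)

A defining formula is □(□q → q) (the T□ axiom).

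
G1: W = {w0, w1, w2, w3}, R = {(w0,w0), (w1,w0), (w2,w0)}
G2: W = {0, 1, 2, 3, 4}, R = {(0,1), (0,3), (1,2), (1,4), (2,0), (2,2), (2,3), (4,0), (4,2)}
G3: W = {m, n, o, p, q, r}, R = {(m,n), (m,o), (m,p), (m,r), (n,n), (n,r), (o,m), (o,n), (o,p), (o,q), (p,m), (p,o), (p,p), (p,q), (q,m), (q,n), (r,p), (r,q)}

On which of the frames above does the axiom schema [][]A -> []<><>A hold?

G1, G3

The schema corresponds to a generalized confluence (Geach) condition: forall x forall z (xRz -> exists w (x R^2 w & z R^2 w)).
G1: condition met.
G2: fails — 0R3 but no w with 0R²w and 3R²w.
G3: condition met.
Valid on: G1, G3.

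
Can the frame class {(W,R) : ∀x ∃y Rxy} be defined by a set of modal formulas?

Definable; □p → ◇p defines it

Yes: it is seriality, defined by the D schema □p → ◇p.
Suppose □p→◇p is valid. At any x set V(p)=W. Then □p at x, so ◇p at x, so x has a successor.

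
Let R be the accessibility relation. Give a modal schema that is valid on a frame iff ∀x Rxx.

This is reflexivity; the standard corresponding axiom is T: □q → q.
Suppose □q→q is valid. At any x set V(q)={w : Rxw}. Then □q holds at x, so q holds at x, i.e. Rxx.

□q → q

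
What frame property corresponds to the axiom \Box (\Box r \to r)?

Shift-reflexivity

Suppose □(□r→r) is valid. Take Rxy and set V(r)={w : Ryw}. Then at y, □r holds; since □(□r→r) at x, □r→r at y, so r at y, i.e. Ryy.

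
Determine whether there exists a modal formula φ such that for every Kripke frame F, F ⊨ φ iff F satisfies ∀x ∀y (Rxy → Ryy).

Yes, by □(□r → r)

This is a Sahlqvist condition; the T□ axiom □(□r → r) defines it.
Suppose □(□r→r) is valid. Take Rxy and set V(r)={w : Ryw}. Then at y, □r holds; since □(□r→r) at x, □r→r at y, so r at y, i.e. Ryy.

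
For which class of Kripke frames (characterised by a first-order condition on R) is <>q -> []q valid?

partial functionality

Suppose ◇q→□q is valid. Take Rxy, Rxz and set V(q)={y}. Then ◇q at x, so □q at x, so q at z, i.e. z=y.
The converse is a direct semantic check.
So the correspondent is partial functionality.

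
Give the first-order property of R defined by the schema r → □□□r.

This is a Sahlqvist (Geach-type) schema ◇^0□^0r → □^3◇^0r.
First-order correspondent: ∀x ∀z (xR³z → ∃w (x = w ∧ z = w)).

∀x ∀z (xR³z → ∃w (x = w ∧ z = w))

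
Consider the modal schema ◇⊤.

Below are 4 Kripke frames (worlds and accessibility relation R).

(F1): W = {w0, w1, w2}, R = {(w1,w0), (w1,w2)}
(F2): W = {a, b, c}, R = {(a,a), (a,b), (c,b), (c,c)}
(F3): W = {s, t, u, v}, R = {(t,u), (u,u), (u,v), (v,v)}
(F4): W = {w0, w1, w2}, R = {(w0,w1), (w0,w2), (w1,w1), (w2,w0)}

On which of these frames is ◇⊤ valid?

Frame correspondent (Sahlqvist): ∀x ∃y Rxy — i.e. seriality.
(F1): fails — world w0 has no successor.
(F2): fails — world b has no successor.
(F3): fails — world s has no successor.
(F4): satisfies the condition.
Valid on: (F4).

(F4)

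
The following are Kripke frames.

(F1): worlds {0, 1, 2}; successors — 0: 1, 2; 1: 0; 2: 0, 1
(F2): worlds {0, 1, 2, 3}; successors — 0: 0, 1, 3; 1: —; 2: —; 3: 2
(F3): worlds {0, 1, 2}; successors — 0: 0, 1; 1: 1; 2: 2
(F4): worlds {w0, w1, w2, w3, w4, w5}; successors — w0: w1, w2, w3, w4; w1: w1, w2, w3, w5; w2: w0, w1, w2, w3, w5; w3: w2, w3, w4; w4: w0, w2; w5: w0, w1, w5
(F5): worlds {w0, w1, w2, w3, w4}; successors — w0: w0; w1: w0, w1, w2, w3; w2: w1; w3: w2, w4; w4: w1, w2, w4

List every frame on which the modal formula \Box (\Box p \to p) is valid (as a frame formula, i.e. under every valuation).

(F3)

This is the axiom for shift-reflexivity; its first-order frame correspondent is \forall x \forall y (Rxy \to Ryy).
(F1): fails — R10 but not R00.
(F2): fails — R01 but not R11.
(F3): holds.
(F4): fails — Rw4w0 but not Rw0w0.
(F5): fails — Rw1w2 but not Rw2w2.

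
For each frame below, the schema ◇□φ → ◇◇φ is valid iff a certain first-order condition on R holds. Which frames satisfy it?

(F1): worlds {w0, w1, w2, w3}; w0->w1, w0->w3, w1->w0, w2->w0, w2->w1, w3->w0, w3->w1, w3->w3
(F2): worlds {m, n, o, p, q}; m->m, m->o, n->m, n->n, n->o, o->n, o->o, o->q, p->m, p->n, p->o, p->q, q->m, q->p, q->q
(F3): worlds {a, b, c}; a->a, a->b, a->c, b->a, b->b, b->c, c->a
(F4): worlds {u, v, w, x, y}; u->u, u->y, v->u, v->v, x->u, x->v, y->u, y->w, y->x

The schema corresponds to a generalized confluence (Geach) condition: ∀x ∀y (xRy → ∃w (yRw ∧ xR²w)).
(F1): holds.
(F2): holds.
(F3): holds.
(F4): fails — yRw but no t with wRt and yR²t.
Valid on: (F1), (F2), (F3).

(F1), (F2), (F3)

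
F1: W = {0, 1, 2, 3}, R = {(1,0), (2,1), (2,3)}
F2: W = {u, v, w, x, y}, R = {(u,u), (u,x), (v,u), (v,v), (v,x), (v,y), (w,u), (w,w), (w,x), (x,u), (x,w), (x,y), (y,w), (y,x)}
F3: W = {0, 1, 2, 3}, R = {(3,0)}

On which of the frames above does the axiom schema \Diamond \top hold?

This is the axiom for seriality; its first-order frame correspondent is \forall x \exists y Rxy.
F1: fails — world 0 has no successor.
F2: satisfies the condition.
F3: fails — world 0 has no successor.

F2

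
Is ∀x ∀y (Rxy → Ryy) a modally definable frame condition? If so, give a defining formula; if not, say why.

Definable; □(□q → q) defines it

This is a Sahlqvist condition; the T□ axiom □(□q → q) defines it.
Suppose □(□q→q) is valid. Take Rxy and set V(q)={w : Ryw}. Then at y, □q holds; since □(□q→q) at x, □q→q at y, so q at y, i.e. Ryy.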